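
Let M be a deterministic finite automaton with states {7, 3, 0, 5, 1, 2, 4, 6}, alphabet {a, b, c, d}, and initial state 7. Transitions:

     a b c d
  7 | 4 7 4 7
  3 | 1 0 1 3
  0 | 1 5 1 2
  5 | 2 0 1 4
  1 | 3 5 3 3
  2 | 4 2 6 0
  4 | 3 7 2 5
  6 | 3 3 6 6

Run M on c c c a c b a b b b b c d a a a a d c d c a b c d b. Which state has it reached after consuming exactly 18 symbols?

Trace: 7 -c-> 4 -c-> 2 -c-> 6 -a-> 3 -c-> 1 -b-> 5 -a-> 2 -b-> 2 -b-> 2 -b-> 2 -b-> 2 -c-> 6 -d-> 6 -a-> 3 -a-> 1 -a-> 3 -a-> 1 -d-> 3
After 18 symbols: 3.

3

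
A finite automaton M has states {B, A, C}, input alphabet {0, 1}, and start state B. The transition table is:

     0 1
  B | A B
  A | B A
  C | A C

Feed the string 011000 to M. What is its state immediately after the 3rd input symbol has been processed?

start at B
read '0': B → A
read '1': A → A
read '1': A → A
After 3 symbols: A.

A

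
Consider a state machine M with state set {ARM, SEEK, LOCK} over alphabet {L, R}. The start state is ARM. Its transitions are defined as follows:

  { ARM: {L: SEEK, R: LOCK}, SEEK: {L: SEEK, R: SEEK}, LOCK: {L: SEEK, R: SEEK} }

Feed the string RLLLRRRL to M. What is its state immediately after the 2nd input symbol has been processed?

SEEK

start at ARM
read 'R': ARM → LOCK
read 'L': LOCK → SEEK
After 2 symbols: SEEK.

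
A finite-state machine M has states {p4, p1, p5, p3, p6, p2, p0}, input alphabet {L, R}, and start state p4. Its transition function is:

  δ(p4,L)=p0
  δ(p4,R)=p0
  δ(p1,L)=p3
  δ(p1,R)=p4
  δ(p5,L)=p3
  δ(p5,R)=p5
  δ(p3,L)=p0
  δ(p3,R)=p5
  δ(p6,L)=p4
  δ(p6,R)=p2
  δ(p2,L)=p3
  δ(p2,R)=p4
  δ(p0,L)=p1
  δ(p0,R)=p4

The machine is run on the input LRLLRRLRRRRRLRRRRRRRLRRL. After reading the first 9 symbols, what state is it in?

p0

Trace: p4 -L-> p0 -R-> p4 -L-> p0 -L-> p1 -R-> p4 -R-> p0 -L-> p1 -R-> p4 -R-> p0
After 9 symbols: p0.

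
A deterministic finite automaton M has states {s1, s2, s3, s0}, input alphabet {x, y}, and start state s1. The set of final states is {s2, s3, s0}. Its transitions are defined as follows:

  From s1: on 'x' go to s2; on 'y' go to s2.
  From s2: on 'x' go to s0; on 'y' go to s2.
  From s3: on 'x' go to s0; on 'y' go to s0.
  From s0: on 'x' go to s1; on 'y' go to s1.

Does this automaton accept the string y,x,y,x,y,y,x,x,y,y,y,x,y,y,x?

Trace: s1 -y-> s2 -x-> s0 -y-> s1 -x-> s2 -y-> s2 -y-> s2 -x-> s0 -x-> s1 -y-> s2 -y-> s2 -y-> s2 -x-> s0 -y-> s1 -y-> s2 -x-> s0
End state s0 is accepting.

Yes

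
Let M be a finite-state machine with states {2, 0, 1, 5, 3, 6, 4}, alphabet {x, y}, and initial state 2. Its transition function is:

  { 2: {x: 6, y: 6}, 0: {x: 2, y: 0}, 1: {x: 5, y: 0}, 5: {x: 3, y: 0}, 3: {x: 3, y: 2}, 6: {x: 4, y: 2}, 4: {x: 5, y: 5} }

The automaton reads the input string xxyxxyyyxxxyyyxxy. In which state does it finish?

2

start at 2
read 'x': 2 → 6
read 'x': 6 → 4
read 'y': 4 → 5
read 'x': 5 → 3
read 'x': 3 → 3
read 'y': 3 → 2
read 'y': 2 → 6
read 'y': 6 → 2
read 'x': 2 → 6
read 'x': 6 → 4
read 'x': 4 → 5
read 'y': 5 → 0
read 'y': 0 → 0
read 'y': 0 → 0
read 'x': 0 → 2
read 'x': 2 → 6
read 'y': 6 → 2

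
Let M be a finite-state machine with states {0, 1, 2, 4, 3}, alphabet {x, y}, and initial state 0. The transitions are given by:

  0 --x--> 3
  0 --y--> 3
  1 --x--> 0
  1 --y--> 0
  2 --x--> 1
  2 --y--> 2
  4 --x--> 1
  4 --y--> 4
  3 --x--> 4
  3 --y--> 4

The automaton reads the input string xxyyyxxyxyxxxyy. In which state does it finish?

Trace: 0 -x-> 3 -x-> 4 -y-> 4 -y-> 4 -y-> 4 -x-> 1 -x-> 0 -y-> 3 -x-> 4 -y-> 4 -x-> 1 -x-> 0 -x-> 3 -y-> 4 -y-> 4

4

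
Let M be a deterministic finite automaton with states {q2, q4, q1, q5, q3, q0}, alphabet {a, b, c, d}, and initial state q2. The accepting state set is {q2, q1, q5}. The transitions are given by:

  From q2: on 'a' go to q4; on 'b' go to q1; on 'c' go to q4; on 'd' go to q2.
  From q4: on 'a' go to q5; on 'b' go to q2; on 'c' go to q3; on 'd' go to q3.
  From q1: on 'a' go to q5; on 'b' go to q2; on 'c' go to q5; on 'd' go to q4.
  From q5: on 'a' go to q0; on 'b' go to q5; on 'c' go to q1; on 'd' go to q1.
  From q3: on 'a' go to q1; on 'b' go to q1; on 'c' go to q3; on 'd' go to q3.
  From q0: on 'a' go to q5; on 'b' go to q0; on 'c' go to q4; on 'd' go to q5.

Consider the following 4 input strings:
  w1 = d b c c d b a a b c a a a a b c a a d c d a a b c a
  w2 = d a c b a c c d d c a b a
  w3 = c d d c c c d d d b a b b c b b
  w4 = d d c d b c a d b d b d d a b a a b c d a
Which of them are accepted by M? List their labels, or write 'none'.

w1:
  start at q2
  read 'd': q2 → q2
  read 'b': q2 → q1
  read 'c': q1 → q5
  read 'c': q5 → q1
  read 'd': q1 → q4
  read 'b': q4 → q2
  read 'a': q2 → q4
  read 'a': q4 → q5
  read 'b': q5 → q5
  read 'c': q5 → q1
  read 'a': q1 → q5
  read 'a': q5 → q0
  read 'a': q0 → q5
  read 'a': q5 → q0
  read 'b': q0 → q0
  read 'c': q0 → q4
  read 'a': q4 → q5
  read 'a': q5 → q0
  read 'd': q0 → q5
  read 'c': q5 → q1
  read 'd': q1 → q4
  read 'a': q4 → q5
  read 'a': q5 → q0
  read 'b': q0 → q0
  read 'c': q0 → q4
  read 'a': q4 → q5
  end q5, accepted
w2:
  start at q2
  read 'd': q2 → q2
  read 'a': q2 → q4
  read 'c': q4 → q3
  read 'b': q3 → q1
  read 'a': q1 → q5
  read 'c': q5 → q1
  read 'c': q1 → q5
  read 'd': q5 → q1
  read 'd': q1 → q4
  read 'c': q4 → q3
  read 'a': q3 → q1
  read 'b': q1 → q2
  read 'a': q2 → q4
  end q4, rejected
w3:
  start at q2
  read 'c': q2 → q4
  read 'd': q4 → q3
  read 'd': q3 → q3
  read 'c': q3 → q3
  read 'c': q3 → q3
  read 'c': q3 → q3
  read 'd': q3 → q3
  read 'd': q3 → q3
  read 'd': q3 → q3
  read 'b': q3 → q1
  read 'a': q1 → q5
  read 'b': q5 → q5
  read 'b': q5 → q5
  read 'c': q5 → q1
  read 'b': q1 → q2
  read 'b': q2 → q1
  end q1, accepted
w4:
  start at q2
  read 'd': q2 → q2
  read 'd': q2 → q2
  read 'c': q2 → q4
  read 'd': q4 → q3
  read 'b': q3 → q1
  read 'c': q1 → q5
  read 'a': q5 → q0
  read 'd': q0 → q5
  read 'b': q5 → q5
  read 'd': q5 → q1
  read 'b': q1 → q2
  read 'd': q2 → q2
  read 'd': q2 → q2
  read 'a': q2 → q4
  read 'b': q4 → q2
  read 'a': q2 → q4
  read 'a': q4 → q5
  read 'b': q5 → q5
  read 'c': q5 → q1
  read 'd': q1 → q4
  read 'a': q4 → q5
  end q5, accepted

w1, w3, w4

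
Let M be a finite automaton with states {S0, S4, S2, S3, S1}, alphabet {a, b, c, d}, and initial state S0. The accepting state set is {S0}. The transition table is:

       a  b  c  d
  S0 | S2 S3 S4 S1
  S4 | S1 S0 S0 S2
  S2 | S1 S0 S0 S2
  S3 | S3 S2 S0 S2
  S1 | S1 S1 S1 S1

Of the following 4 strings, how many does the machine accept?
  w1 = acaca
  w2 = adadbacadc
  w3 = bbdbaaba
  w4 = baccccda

w1: Trace: S0 -a-> S2 -c-> S0 -a-> S2 -c-> S0 -a-> S2  → end S2, rejected
w2: Trace: S0 -a-> S2 -d-> S2 -a-> S1 -d-> S1 -b-> S1 -a-> S1 -c-> S1 -a-> S1 -d-> S1 -c-> S1  → end S1, rejected
w3: Trace: S0 -b-> S3 -b-> S2 -d-> S2 -b-> S0 -a-> S2 -a-> S1 -b-> S1 -a-> S1  → end S1, rejected
w4: Trace: S0 -b-> S3 -a-> S3 -c-> S0 -c-> S4 -c-> S0 -c-> S4 -d-> S2 -a-> S1  → end S1, rejected

0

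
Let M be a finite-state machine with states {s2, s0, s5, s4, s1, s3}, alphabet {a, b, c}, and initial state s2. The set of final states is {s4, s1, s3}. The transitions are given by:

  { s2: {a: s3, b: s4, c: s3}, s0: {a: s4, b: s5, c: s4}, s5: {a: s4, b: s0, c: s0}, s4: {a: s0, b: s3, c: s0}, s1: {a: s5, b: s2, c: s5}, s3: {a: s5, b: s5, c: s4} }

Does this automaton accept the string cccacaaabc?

Trace: s2 -c-> s3 -c-> s4 -c-> s0 -a-> s4 -c-> s0 -a-> s4 -a-> s0 -a-> s4 -b-> s3 -c-> s4
End state s4 is accepting.

Yes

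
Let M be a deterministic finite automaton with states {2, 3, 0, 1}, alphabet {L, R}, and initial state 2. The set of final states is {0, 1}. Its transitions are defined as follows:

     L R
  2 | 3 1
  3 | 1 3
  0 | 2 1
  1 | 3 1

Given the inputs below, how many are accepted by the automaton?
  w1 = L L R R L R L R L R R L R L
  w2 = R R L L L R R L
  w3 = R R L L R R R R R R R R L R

1

w1:
  start at 2
  read 'L': 2 → 3
  read 'L': 3 → 1
  read 'R': 1 → 1
  read 'R': 1 → 1
  read 'L': 1 → 3
  read 'R': 3 → 3
  read 'L': 3 → 1
  read 'R': 1 → 1
  read 'L': 1 → 3
  read 'R': 3 → 3
  read 'R': 3 → 3
  read 'L': 3 → 1
  read 'R': 1 → 1
  read 'L': 1 → 3
  end 3, rejected
w2:
  start at 2
  read 'R': 2 → 1
  read 'R': 1 → 1
  read 'L': 1 → 3
  read 'L': 3 → 1
  read 'L': 1 → 3
  read 'R': 3 → 3
  read 'R': 3 → 3
  read 'L': 3 → 1
  end 1, accepted
w3:
  start at 2
  read 'R': 2 → 1
  read 'R': 1 → 1
  read 'L': 1 → 3
  read 'L': 3 → 1
  read 'R': 1 → 1
  read 'R': 1 → 1
  read 'R': 1 → 1
  read 'R': 1 → 1
  read 'R': 1 → 1
  read 'R': 1 → 1
  read 'R': 1 → 1
  read 'R': 1 → 1
  read 'L': 1 → 3
  read 'R': 3 → 3
  end 3, rejected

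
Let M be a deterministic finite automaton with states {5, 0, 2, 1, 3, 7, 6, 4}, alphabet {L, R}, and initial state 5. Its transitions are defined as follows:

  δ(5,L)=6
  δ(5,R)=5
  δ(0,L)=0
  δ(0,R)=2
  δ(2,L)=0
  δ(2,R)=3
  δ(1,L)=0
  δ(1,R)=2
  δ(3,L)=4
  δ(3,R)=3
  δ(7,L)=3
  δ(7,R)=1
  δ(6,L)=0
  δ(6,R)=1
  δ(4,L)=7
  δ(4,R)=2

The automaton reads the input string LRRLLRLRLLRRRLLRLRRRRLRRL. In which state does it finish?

Trace: 5 -L-> 6 -R-> 1 -R-> 2 -L-> 0 -L-> 0 -R-> 2 -L-> 0 -R-> 2 -L-> 0 -L-> 0 -R-> 2 -R-> 3 -R-> 3 -L-> 4 -L-> 7 -R-> 1 -L-> 0 -R-> 2 -R-> 3 -R-> 3 -R-> 3 -L-> 4 -R-> 2 -R-> 3 -L-> 4

4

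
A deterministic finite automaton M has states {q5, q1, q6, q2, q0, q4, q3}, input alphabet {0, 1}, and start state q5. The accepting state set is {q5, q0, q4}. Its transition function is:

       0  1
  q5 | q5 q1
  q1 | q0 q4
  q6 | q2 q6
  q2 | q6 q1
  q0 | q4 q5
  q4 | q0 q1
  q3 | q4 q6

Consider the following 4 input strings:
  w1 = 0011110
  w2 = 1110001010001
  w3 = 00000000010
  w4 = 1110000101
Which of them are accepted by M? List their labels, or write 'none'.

w1:
  start at q5
  read '0': q5 → q5
  read '0': q5 → q5
  read '1': q5 → q1
  read '1': q1 → q4
  read '1': q4 → q1
  read '1': q1 → q4
  read '0': q4 → q0
  end q0, accepted
w2:
  start at q5
  read '1': q5 → q1
  read '1': q1 → q4
  read '1': q4 → q1
  read '0': q1 → q0
  read '0': q0 → q4
  read '0': q4 → q0
  read '1': q0 → q5
  read '0': q5 → q5
  read '1': q5 → q1
  read '0': q1 → q0
  read '0': q0 → q4
  read '0': q4 → q0
  read '1': q0 → q5
  end q5, accepted
w3:
  start at q5
  read '0': q5 → q5
  read '0': q5 → q5
  read '0': q5 → q5
  read '0': q5 → q5
  read '0': q5 → q5
  read '0': q5 → q5
  read '0': q5 → q5
  read '0': q5 → q5
  read '0': q5 → q5
  read '1': q5 → q1
  read '0': q1 → q0
  end q0, accepted
w4:
  start at q5
  read '1': q5 → q1
  read '1': q1 → q4
  read '1': q4 → q1
  read '0': q1 → q0
  read '0': q0 → q4
  read '0': q4 → q0
  read '0': q0 → q4
  read '1': q4 → q1
  read '0': q1 → q0
  read '1': q0 → q5
  end q5, accepted

w1, w2, w3, w4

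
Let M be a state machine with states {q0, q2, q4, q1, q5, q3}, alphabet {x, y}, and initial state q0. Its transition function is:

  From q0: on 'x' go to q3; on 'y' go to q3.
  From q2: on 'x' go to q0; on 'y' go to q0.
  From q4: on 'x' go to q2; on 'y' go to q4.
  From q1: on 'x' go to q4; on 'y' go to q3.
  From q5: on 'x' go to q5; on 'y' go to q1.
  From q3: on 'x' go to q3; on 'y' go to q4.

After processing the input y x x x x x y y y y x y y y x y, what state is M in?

q0

q0 → q3 → q3 → q3 → q3 → q3 → q3 → q4 → q4 → q4 → q4 → q2 → q0 → q3 → q4 → q2 → q0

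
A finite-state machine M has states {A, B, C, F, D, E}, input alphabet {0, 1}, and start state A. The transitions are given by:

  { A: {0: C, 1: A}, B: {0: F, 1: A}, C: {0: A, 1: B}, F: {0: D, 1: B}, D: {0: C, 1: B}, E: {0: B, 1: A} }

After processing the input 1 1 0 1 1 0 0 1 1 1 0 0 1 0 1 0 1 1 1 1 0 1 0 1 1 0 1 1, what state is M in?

A

start at A
read '1': A → A
read '1': A → A
read '0': A → C
read '1': C → B
read '1': B → A
read '0': A → C
read '0': C → A
read '1': A → A
read '1': A → A
read '1': A → A
read '0': A → C
read '0': C → A
read '1': A → A
read '0': A → C
read '1': C → B
read '0': B → F
read '1': F → B
read '1': B → A
read '1': A → A
read '1': A → A
read '0': A → C
read '1': C → B
read '0': B → F
read '1': F → B
read '1': B → A
read '0': A → C
read '1': C → B
read '1': B → A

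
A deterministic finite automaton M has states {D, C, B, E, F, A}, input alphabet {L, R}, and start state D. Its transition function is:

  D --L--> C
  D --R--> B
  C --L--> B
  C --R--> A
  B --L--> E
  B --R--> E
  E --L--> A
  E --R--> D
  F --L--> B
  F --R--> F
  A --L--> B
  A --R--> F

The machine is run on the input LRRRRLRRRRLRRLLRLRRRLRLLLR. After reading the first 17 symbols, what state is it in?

C

start at D
read 'L': D → C
read 'R': C → A
read 'R': A → F
read 'R': F → F
read 'R': F → F
read 'L': F → B
read 'R': B → E
read 'R': E → D
read 'R': D → B
read 'R': B → E
read 'L': E → A
read 'R': A → F
read 'R': F → F
read 'L': F → B
read 'L': B → E
read 'R': E → D
read 'L': D → C
After 17 symbols: C.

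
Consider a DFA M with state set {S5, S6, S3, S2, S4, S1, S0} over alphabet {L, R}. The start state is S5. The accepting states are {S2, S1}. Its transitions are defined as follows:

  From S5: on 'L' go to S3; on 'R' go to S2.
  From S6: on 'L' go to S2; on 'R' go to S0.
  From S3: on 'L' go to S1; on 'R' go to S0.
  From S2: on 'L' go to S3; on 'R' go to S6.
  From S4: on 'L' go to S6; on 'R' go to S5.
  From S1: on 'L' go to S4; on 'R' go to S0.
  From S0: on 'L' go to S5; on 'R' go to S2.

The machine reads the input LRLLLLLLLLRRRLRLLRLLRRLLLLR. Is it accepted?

No

S5 → S3 → S0 → S5 → S3 → S1 → S4 → S6 → S2 → S3 → S1 → S0 → S2 → S6 → S2 → S6 → S2 → S3 → S0 → S5 → S3 → S0 → S2 → S3 → S1 → S4 → S6 → S0
End state S0 is not accepting.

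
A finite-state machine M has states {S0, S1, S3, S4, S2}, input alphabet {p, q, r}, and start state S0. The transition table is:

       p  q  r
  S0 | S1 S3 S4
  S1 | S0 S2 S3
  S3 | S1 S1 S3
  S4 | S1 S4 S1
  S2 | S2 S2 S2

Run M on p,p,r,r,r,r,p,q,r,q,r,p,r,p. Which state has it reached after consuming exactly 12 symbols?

S2

Trace: S0 -p-> S1 -p-> S0 -r-> S4 -r-> S1 -r-> S3 -r-> S3 -p-> S1 -q-> S2 -r-> S2 -q-> S2 -r-> S2 -p-> S2
After 12 symbols: S2.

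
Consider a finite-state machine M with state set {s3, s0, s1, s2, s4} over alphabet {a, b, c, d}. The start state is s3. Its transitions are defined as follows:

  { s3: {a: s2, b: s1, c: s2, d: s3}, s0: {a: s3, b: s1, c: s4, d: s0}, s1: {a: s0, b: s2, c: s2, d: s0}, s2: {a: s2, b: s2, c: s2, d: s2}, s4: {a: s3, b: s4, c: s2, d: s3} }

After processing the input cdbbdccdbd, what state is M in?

s3 → s2 → s2 → s2 → s2 → s2 → s2 → s2 → s2 → s2 → s2

s2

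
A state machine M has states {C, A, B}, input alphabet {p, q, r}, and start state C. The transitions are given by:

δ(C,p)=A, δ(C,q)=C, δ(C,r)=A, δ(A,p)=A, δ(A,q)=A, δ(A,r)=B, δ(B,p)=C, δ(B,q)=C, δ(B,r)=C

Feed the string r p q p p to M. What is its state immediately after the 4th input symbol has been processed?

A

start at C
read 'r': C → A
read 'p': A → A
read 'q': A → A
read 'p': A → A
After 4 symbols: A.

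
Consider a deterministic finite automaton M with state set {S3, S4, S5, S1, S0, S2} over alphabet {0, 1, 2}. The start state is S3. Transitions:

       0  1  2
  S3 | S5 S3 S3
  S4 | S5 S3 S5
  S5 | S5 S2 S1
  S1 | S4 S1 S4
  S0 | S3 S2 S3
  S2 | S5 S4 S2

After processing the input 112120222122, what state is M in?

Trace: S3 -1-> S3 -1-> S3 -2-> S3 -1-> S3 -2-> S3 -0-> S5 -2-> S1 -2-> S4 -2-> S5 -1-> S2 -2-> S2 -2-> S2

S2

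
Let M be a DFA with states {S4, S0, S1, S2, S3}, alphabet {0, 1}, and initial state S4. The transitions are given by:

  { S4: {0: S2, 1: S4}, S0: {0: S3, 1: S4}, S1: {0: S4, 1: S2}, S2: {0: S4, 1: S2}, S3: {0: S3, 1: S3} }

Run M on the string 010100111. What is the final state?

S4

S4 → S2 → S2 → S4 → S4 → S2 → S4 → S4 → S4 → S4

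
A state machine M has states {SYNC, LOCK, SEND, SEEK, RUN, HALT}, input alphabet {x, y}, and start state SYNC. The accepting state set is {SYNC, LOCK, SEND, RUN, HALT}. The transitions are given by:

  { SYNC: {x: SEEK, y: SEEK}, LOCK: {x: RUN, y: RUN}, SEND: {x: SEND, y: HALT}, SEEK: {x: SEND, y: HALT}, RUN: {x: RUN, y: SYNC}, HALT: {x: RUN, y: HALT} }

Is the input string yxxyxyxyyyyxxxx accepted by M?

SYNC → SEEK → SEND → SEND → HALT → RUN → SYNC → SEEK → HALT → HALT → HALT → HALT → RUN → RUN → RUN → RUN
End state RUN is accepting.

Yes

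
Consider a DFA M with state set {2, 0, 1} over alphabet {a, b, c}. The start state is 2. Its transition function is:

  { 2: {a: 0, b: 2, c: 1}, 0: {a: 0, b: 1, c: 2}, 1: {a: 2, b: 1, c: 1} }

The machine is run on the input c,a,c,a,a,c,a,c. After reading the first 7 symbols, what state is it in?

0

2 → 1 → 2 → 1 → 2 → 0 → 2 → 0
After 7 symbols: 0.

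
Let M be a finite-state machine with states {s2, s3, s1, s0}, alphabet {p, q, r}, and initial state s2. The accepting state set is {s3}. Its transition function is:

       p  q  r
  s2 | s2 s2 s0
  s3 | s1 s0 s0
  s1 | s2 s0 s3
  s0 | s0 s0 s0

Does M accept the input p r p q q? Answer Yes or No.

Trace: s2 -p-> s2 -r-> s0 -p-> s0 -q-> s0 -q-> s0
End state s0 is not accepting.

No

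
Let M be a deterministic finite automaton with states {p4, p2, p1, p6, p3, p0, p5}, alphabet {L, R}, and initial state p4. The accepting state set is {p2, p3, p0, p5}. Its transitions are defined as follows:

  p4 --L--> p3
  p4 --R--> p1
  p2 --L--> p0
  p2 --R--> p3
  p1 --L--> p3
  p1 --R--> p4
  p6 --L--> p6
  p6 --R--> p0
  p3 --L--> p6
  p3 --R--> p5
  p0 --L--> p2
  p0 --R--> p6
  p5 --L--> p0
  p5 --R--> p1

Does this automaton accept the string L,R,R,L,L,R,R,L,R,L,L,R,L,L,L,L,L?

start at p4
read 'L': p4 → p3
read 'R': p3 → p5
read 'R': p5 → p1
read 'L': p1 → p3
read 'L': p3 → p6
read 'R': p6 → p0
read 'R': p0 → p6
read 'L': p6 → p6
read 'R': p6 → p0
read 'L': p0 → p2
read 'L': p2 → p0
read 'R': p0 → p6
read 'L': p6 → p6
read 'L': p6 → p6
read 'L': p6 → p6
read 'L': p6 → p6
read 'L': p6 → p6
End state p6 is not accepting.

No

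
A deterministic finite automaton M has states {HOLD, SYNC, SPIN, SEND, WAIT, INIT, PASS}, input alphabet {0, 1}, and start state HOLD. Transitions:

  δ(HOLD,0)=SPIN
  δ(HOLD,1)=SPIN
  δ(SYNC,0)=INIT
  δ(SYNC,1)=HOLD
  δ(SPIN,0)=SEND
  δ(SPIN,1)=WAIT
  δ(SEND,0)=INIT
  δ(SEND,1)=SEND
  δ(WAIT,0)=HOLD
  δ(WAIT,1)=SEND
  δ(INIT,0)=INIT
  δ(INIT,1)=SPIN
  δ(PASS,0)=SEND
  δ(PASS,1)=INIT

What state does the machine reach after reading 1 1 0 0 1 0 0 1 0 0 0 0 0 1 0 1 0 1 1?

Trace: HOLD -1-> SPIN -1-> WAIT -0-> HOLD -0-> SPIN -1-> WAIT -0-> HOLD -0-> SPIN -1-> WAIT -0-> HOLD -0-> SPIN -0-> SEND -0-> INIT -0-> INIT -1-> SPIN -0-> SEND -1-> SEND -0-> INIT -1-> SPIN -1-> WAIT

WAIT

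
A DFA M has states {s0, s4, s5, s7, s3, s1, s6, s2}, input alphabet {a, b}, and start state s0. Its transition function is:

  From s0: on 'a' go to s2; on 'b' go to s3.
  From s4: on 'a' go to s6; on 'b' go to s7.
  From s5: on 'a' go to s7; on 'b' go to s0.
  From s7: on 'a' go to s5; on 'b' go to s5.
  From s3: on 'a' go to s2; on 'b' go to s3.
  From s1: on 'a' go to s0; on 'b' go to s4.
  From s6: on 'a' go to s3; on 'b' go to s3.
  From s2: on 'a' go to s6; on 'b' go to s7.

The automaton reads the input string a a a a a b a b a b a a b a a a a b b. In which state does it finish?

Trace: s0 -a-> s2 -a-> s6 -a-> s3 -a-> s2 -a-> s6 -b-> s3 -a-> s2 -b-> s7 -a-> s5 -b-> s0 -a-> s2 -a-> s6 -b-> s3 -a-> s2 -a-> s6 -a-> s3 -a-> s2 -b-> s7 -b-> s5

s5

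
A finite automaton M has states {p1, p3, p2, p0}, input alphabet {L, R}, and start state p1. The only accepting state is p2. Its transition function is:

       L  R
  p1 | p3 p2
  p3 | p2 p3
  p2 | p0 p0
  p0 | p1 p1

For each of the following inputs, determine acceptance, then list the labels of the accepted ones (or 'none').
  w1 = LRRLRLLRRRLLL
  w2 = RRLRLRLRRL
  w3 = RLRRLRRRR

w2

w1: Trace: p1 -L-> p3 -R-> p3 -R-> p3 -L-> p2 -R-> p0 -L-> p1 -L-> p3 -R-> p3 -R-> p3 -R-> p3 -L-> p2 -L-> p0 -L-> p1  → end p1, rejected
w2: Trace: p1 -R-> p2 -R-> p0 -L-> p1 -R-> p2 -L-> p0 -R-> p1 -L-> p3 -R-> p3 -R-> p3 -L-> p2  → end p2, accepted
w3: Trace: p1 -R-> p2 -L-> p0 -R-> p1 -R-> p2 -L-> p0 -R-> p1 -R-> p2 -R-> p0 -R-> p1  → end p1, rejected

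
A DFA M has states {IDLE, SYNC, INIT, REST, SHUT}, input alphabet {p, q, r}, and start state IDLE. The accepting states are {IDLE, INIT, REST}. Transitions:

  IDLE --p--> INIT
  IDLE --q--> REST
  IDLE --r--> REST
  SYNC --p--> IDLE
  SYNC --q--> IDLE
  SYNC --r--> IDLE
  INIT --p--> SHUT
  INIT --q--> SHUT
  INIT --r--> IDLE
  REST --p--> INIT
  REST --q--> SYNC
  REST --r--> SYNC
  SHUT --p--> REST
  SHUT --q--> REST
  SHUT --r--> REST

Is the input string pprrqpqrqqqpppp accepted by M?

Yes

start at IDLE
read 'p': IDLE → INIT
read 'p': INIT → SHUT
read 'r': SHUT → REST
read 'r': REST → SYNC
read 'q': SYNC → IDLE
read 'p': IDLE → INIT
read 'q': INIT → SHUT
read 'r': SHUT → REST
read 'q': REST → SYNC
read 'q': SYNC → IDLE
read 'q': IDLE → REST
read 'p': REST → INIT
read 'p': INIT → SHUT
read 'p': SHUT → REST
read 'p': REST → INIT
End state INIT is accepting.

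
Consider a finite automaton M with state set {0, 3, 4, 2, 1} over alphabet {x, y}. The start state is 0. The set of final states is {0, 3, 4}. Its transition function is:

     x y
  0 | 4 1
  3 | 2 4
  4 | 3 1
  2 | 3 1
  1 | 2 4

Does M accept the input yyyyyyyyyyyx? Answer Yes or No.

Trace: 0 -y-> 1 -y-> 4 -y-> 1 -y-> 4 -y-> 1 -y-> 4 -y-> 1 -y-> 4 -y-> 1 -y-> 4 -y-> 1 -x-> 2
End state 2 is not accepting.

No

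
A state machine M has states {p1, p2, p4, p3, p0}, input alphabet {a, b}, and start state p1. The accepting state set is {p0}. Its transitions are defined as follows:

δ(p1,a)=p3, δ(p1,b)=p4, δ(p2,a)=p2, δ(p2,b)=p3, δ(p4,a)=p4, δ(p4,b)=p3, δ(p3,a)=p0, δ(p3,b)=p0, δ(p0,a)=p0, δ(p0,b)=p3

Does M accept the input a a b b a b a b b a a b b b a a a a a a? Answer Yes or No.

Trace: p1 -a-> p3 -a-> p0 -b-> p3 -b-> p0 -a-> p0 -b-> p3 -a-> p0 -b-> p3 -b-> p0 -a-> p0 -a-> p0 -b-> p3 -b-> p0 -b-> p3 -a-> p0 -a-> p0 -a-> p0 -a-> p0 -a-> p0 -a-> p0
End state p0 is accepting.

Yes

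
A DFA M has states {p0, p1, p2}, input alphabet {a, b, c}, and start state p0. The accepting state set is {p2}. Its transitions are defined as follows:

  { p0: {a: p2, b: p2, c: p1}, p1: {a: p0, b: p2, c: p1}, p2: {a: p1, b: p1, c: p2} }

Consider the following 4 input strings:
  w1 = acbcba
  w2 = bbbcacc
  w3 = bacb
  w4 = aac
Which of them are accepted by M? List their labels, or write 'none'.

w1: p0 → p2 → p2 → p1 → p1 → p2 → p1  → end p1, rejected
w2: p0 → p2 → p1 → p2 → p2 → p1 → p1 → p1  → end p1, rejected
w3: p0 → p2 → p1 → p1 → p2  → end p2, accepted
w4: p0 → p2 → p1 → p1  → end p1, rejected

w3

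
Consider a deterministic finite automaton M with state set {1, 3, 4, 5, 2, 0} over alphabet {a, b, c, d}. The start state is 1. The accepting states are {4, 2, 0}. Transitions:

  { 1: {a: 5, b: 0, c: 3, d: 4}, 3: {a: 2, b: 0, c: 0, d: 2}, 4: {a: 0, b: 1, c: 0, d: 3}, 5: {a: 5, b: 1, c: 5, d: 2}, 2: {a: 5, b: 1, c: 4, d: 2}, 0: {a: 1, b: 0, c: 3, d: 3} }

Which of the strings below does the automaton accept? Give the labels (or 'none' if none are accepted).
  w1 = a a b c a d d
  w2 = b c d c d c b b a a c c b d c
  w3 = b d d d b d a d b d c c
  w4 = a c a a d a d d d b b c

w1: 1 → 5 → 5 → 1 → 3 → 2 → 2 → 2  → end 2, accepted
w2: 1 → 0 → 3 → 2 → 4 → 3 → 0 → 0 → 0 → 1 → 5 → 5 → 5 → 1 → 4 → 0  → end 0, accepted
w3: 1 → 0 → 3 → 2 → 2 → 1 → 4 → 0 → 3 → 0 → 3 → 0 → 3  → end 3, rejected
w4: 1 → 5 → 5 → 5 → 5 → 2 → 5 → 2 → 2 → 2 → 1 → 0 → 3  → end 3, rejected

w1, w2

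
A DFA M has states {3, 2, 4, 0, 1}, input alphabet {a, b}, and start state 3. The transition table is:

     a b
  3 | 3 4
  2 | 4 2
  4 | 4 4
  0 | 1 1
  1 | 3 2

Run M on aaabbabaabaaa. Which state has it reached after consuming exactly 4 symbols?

4

Trace: 3 -a-> 3 -a-> 3 -a-> 3 -b-> 4
After 4 symbols: 4.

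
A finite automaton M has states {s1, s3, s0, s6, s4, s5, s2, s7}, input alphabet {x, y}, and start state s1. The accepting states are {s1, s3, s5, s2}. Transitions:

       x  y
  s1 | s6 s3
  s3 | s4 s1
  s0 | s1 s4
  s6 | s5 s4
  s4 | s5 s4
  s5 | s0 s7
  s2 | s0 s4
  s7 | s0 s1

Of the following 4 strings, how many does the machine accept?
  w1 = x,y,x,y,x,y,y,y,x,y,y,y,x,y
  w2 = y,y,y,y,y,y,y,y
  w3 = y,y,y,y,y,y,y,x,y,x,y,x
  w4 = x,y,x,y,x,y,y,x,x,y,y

1

w1:
  start at s1
  read 'x': s1 → s6
  read 'y': s6 → s4
  read 'x': s4 → s5
  read 'y': s5 → s7
  read 'x': s7 → s0
  read 'y': s0 → s4
  read 'y': s4 → s4
  read 'y': s4 → s4
  read 'x': s4 → s5
  read 'y': s5 → s7
  read 'y': s7 → s1
  read 'y': s1 → s3
  read 'x': s3 → s4
  read 'y': s4 → s4
  end s4, rejected
w2:
  start at s1
  read 'y': s1 → s3
  read 'y': s3 → s1
  read 'y': s1 → s3
  read 'y': s3 → s1
  read 'y': s1 → s3
  read 'y': s3 → s1
  read 'y': s1 → s3
  read 'y': s3 → s1
  end s1, accepted
w3:
  start at s1
  read 'y': s1 → s3
  read 'y': s3 → s1
  read 'y': s1 → s3
  read 'y': s3 → s1
  read 'y': s1 → s3
  read 'y': s3 → s1
  read 'y': s1 → s3
  read 'x': s3 → s4
  read 'y': s4 → s4
  read 'x': s4 → s5
  read 'y': s5 → s7
  read 'x': s7 → s0
  end s0, rejected
w4:
  start at s1
  read 'x': s1 → s6
  read 'y': s6 → s4
  read 'x': s4 → s5
  read 'y': s5 → s7
  read 'x': s7 → s0
  read 'y': s0 → s4
  read 'y': s4 → s4
  read 'x': s4 → s5
  read 'x': s5 → s0
  read 'y': s0 → s4
  read 'y': s4 → s4
  end s4, rejected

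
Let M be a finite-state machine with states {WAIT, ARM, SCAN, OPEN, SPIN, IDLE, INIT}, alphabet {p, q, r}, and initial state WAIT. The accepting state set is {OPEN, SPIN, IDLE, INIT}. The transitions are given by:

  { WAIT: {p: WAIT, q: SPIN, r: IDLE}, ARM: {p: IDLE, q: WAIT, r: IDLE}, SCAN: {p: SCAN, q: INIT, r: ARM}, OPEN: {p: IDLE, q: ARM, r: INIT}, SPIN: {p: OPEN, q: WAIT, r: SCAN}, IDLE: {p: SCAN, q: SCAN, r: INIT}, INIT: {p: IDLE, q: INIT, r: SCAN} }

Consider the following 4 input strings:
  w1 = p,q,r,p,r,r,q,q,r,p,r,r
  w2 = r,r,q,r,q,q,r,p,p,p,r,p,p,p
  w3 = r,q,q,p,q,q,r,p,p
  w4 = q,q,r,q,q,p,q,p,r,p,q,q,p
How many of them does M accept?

w1: Trace: WAIT -p-> WAIT -q-> SPIN -r-> SCAN -p-> SCAN -r-> ARM -r-> IDLE -q-> SCAN -q-> INIT -r-> SCAN -p-> SCAN -r-> ARM -r-> IDLE  → end IDLE, accepted
w2: Trace: WAIT -r-> IDLE -r-> INIT -q-> INIT -r-> SCAN -q-> INIT -q-> INIT -r-> SCAN -p-> SCAN -p-> SCAN -p-> SCAN -r-> ARM -p-> IDLE -p-> SCAN -p-> SCAN  → end SCAN, rejected
w3: Trace: WAIT -r-> IDLE -q-> SCAN -q-> INIT -p-> IDLE -q-> SCAN -q-> INIT -r-> SCAN -p-> SCAN -p-> SCAN  → end SCAN, rejected
w4: Trace: WAIT -q-> SPIN -q-> WAIT -r-> IDLE -q-> SCAN -q-> INIT -p-> IDLE -q-> SCAN -p-> SCAN -r-> ARM -p-> IDLE -q-> SCAN -q-> INIT -p-> IDLE  → end IDLE, accepted

2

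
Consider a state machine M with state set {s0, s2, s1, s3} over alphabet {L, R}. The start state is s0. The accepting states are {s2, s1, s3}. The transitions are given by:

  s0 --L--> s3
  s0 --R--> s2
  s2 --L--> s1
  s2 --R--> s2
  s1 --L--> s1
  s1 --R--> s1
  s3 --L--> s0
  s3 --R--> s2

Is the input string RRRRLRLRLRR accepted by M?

Trace: s0 -R-> s2 -R-> s2 -R-> s2 -R-> s2 -L-> s1 -R-> s1 -L-> s1 -R-> s1 -L-> s1 -R-> s1 -R-> s1
End state s1 is accepting.

Yes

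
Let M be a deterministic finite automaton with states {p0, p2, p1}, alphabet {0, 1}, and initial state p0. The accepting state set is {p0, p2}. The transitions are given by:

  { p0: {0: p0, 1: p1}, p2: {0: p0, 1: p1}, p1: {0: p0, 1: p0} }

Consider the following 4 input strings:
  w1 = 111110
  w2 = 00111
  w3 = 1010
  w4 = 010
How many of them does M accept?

w1:
  start at p0
  read '1': p0 → p1
  read '1': p1 → p0
  read '1': p0 → p1
  read '1': p1 → p0
  read '1': p0 → p1
  read '0': p1 → p0
  end p0, accepted
w2:
  start at p0
  read '0': p0 → p0
  read '0': p0 → p0
  read '1': p0 → p1
  read '1': p1 → p0
  read '1': p0 → p1
  end p1, rejected
w3:
  start at p0
  read '1': p0 → p1
  read '0': p1 → p0
  read '1': p0 → p1
  read '0': p1 → p0
  end p0, accepted
w4:
  start at p0
  read '0': p0 → p0
  read '1': p0 → p1
  read '0': p1 → p0
  end p0, accepted

3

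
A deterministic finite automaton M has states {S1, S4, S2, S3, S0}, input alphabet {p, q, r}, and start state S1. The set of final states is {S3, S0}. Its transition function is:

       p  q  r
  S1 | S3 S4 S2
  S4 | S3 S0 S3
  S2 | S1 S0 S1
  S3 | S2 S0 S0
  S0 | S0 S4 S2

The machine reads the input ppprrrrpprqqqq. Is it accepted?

start at S1
read 'p': S1 → S3
read 'p': S3 → S2
read 'p': S2 → S1
read 'r': S1 → S2
read 'r': S2 → S1
read 'r': S1 → S2
read 'r': S2 → S1
read 'p': S1 → S3
read 'p': S3 → S2
read 'r': S2 → S1
read 'q': S1 → S4
read 'q': S4 → S0
read 'q': S0 → S4
read 'q': S4 → S0
End state S0 is accepting.

Yes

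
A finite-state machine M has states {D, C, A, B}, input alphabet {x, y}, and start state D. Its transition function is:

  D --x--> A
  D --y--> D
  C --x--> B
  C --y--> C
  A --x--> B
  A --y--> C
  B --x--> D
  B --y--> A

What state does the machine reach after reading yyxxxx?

A

D → D → D → A → B → D → A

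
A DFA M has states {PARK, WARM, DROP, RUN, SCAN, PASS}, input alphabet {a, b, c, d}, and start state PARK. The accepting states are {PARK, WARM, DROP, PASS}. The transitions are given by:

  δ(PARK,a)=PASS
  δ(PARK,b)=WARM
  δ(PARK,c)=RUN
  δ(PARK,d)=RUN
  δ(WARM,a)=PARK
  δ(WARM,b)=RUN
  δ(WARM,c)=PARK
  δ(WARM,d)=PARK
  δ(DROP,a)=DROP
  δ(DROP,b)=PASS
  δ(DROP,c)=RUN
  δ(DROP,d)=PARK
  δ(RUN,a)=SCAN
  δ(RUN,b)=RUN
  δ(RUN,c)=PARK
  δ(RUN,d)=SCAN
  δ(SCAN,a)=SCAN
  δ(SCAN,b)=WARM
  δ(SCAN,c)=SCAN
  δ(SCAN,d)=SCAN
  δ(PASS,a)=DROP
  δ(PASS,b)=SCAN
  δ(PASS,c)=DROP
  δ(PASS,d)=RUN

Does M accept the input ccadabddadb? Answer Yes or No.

Yes

start at PARK
read 'c': PARK → RUN
read 'c': RUN → PARK
read 'a': PARK → PASS
read 'd': PASS → RUN
read 'a': RUN → SCAN
read 'b': SCAN → WARM
read 'd': WARM → PARK
read 'd': PARK → RUN
read 'a': RUN → SCAN
read 'd': SCAN → SCAN
read 'b': SCAN → WARM
End state WARM is accepting.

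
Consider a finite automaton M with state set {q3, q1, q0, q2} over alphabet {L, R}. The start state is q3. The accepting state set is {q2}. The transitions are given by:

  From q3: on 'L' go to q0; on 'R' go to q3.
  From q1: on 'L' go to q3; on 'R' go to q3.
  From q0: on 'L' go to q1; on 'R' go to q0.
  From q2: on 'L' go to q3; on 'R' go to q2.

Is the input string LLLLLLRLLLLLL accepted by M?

No

q3 → q0 → q1 → q3 → q0 → q1 → q3 → q3 → q0 → q1 → q3 → q0 → q1 → q3
End state q3 is not accepting.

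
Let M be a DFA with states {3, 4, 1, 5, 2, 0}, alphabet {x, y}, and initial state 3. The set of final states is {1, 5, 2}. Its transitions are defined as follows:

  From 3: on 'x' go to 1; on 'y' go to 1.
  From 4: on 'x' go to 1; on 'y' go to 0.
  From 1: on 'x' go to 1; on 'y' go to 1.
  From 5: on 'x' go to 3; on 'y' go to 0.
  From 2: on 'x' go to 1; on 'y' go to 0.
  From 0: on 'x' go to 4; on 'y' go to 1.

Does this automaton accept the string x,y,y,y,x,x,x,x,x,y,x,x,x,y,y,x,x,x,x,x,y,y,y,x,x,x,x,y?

Trace: 3 -x-> 1 -y-> 1 -y-> 1 -y-> 1 -x-> 1 -x-> 1 -x-> 1 -x-> 1 -x-> 1 -y-> 1 -x-> 1 -x-> 1 -x-> 1 -y-> 1 -y-> 1 -x-> 1 -x-> 1 -x-> 1 -x-> 1 -x-> 1 -y-> 1 -y-> 1 -y-> 1 -x-> 1 -x-> 1 -x-> 1 -x-> 1 -y-> 1
End state 1 is accepting.

Yes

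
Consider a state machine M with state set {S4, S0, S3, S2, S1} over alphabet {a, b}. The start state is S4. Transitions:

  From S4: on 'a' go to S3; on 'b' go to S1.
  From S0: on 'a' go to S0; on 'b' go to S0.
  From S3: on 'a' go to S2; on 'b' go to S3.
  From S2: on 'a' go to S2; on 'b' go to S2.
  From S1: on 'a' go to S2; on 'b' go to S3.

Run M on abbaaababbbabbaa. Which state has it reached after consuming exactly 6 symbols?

Trace: S4 -a-> S3 -b-> S3 -b-> S3 -a-> S2 -a-> S2 -a-> S2
After 6 symbols: S2.

S2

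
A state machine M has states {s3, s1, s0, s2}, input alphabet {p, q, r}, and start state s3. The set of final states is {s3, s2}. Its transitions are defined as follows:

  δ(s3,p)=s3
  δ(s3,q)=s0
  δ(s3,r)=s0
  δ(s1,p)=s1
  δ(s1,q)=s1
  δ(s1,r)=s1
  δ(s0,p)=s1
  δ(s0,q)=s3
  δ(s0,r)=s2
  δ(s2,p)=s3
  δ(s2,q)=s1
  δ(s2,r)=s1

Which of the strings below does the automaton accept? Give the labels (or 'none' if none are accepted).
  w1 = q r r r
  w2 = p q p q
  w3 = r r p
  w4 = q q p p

w1:
  start at s3
  read 'q': s3 → s0
  read 'r': s0 → s2
  read 'r': s2 → s1
  read 'r': s1 → s1
  end s1, rejected
w2:
  start at s3
  read 'p': s3 → s3
  read 'q': s3 → s0
  read 'p': s0 → s1
  read 'q': s1 → s1
  end s1, rejected
w3:
  start at s3
  read 'r': s3 → s0
  read 'r': s0 → s2
  read 'p': s2 → s3
  end s3, accepted
w4:
  start at s3
  read 'q': s3 → s0
  read 'q': s0 → s3
  read 'p': s3 → s3
  read 'p': s3 → s3
  end s3, accepted

w3, w4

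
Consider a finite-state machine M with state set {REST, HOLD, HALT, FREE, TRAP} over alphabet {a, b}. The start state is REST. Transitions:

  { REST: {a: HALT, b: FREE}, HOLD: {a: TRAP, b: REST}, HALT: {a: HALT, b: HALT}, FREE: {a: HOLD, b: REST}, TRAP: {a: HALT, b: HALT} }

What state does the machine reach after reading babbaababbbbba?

Trace: REST -b-> FREE -a-> HOLD -b-> REST -b-> FREE -a-> HOLD -a-> TRAP -b-> HALT -a-> HALT -b-> HALT -b-> HALT -b-> HALT -b-> HALT -b-> HALT -a-> HALT

HALT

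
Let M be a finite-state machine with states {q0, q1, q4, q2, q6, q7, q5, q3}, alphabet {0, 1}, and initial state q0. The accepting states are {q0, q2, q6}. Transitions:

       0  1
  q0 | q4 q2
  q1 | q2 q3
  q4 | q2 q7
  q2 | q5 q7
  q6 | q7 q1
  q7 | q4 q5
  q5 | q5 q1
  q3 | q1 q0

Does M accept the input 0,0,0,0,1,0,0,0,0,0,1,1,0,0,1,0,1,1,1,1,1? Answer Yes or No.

start at q0
read '0': q0 → q4
read '0': q4 → q2
read '0': q2 → q5
read '0': q5 → q5
read '1': q5 → q1
read '0': q1 → q2
read '0': q2 → q5
read '0': q5 → q5
read '0': q5 → q5
read '0': q5 → q5
read '1': q5 → q1
read '1': q1 → q3
read '0': q3 → q1
read '0': q1 → q2
read '1': q2 → q7
read '0': q7 → q4
read '1': q4 → q7
read '1': q7 → q5
read '1': q5 → q1
read '1': q1 → q3
read '1': q3 → q0
End state q0 is accepting.

Yes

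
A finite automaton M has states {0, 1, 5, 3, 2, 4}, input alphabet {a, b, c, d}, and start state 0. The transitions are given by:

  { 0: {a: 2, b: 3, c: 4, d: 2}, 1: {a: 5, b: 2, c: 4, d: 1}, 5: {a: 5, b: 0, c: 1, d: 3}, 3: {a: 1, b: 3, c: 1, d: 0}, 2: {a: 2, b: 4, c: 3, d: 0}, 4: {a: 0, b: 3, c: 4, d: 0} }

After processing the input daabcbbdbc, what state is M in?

1

start at 0
read 'd': 0 → 2
read 'a': 2 → 2
read 'a': 2 → 2
read 'b': 2 → 4
read 'c': 4 → 4
read 'b': 4 → 3
read 'b': 3 → 3
read 'd': 3 → 0
read 'b': 0 → 3
read 'c': 3 → 1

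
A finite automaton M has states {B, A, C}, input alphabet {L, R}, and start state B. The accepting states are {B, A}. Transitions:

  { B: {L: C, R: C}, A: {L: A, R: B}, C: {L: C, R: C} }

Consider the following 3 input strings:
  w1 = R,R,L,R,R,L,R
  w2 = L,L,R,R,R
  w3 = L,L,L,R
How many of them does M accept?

w1:
  start at B
  read 'R': B → C
  read 'R': C → C
  read 'L': C → C
  read 'R': C → C
  read 'R': C → C
  read 'L': C → C
  read 'R': C → C
  end C, rejected
w2:
  start at B
  read 'L': B → C
  read 'L': C → C
  read 'R': C → C
  read 'R': C → C
  read 'R': C → C
  end C, rejected
w3:
  start at B
  read 'L': B → C
  read 'L': C → C
  read 'L': C → C
  read 'R': C → C
  end C, rejected

0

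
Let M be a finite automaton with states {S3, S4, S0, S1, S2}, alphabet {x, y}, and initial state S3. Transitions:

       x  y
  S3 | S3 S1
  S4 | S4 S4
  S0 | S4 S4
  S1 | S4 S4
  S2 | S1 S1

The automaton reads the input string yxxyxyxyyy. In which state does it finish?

S4

S3 → S1 → S4 → S4 → S4 → S4 → S4 → S4 → S4 → S4 → S4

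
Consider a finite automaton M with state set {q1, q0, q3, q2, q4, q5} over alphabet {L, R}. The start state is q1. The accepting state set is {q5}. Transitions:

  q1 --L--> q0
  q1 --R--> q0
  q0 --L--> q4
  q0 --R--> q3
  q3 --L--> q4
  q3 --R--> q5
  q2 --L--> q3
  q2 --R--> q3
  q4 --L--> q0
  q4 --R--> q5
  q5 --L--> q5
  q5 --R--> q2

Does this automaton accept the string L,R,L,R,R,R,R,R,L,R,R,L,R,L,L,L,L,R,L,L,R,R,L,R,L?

Yes

start at q1
read 'L': q1 → q0
read 'R': q0 → q3
read 'L': q3 → q4
read 'R': q4 → q5
read 'R': q5 → q2
read 'R': q2 → q3
read 'R': q3 → q5
read 'R': q5 → q2
read 'L': q2 → q3
read 'R': q3 → q5
read 'R': q5 → q2
read 'L': q2 → q3
read 'R': q3 → q5
read 'L': q5 → q5
read 'L': q5 → q5
read 'L': q5 → q5
read 'L': q5 → q5
read 'R': q5 → q2
read 'L': q2 → q3
read 'L': q3 → q4
read 'R': q4 → q5
read 'R': q5 → q2
read 'L': q2 → q3
read 'R': q3 → q5
read 'L': q5 → q5
End state q5 is accepting.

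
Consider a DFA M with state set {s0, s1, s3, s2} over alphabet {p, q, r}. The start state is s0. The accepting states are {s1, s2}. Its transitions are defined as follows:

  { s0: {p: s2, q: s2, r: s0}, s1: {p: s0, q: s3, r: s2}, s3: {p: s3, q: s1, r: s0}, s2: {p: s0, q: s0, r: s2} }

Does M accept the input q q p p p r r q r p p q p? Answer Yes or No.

No

start at s0
read 'q': s0 → s2
read 'q': s2 → s0
read 'p': s0 → s2
read 'p': s2 → s0
read 'p': s0 → s2
read 'r': s2 → s2
read 'r': s2 → s2
read 'q': s2 → s0
read 'r': s0 → s0
read 'p': s0 → s2
read 'p': s2 → s0
read 'q': s0 → s2
read 'p': s2 → s0
End state s0 is not accepting.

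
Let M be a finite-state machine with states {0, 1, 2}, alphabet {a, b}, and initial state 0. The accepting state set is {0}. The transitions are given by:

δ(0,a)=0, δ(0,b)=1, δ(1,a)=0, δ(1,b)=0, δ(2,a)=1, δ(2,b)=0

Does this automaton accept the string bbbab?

No

Trace: 0 -b-> 1 -b-> 0 -b-> 1 -a-> 0 -b-> 1
End state 1 is not accepting.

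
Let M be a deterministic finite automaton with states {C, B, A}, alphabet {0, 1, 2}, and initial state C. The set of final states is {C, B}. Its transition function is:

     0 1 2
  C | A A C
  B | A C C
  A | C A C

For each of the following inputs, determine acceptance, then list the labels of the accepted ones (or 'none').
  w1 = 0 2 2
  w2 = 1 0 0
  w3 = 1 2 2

w1:
  start at C
  read '0': C → A
  read '2': A → C
  read '2': C → C
  end C, accepted
w2:
  start at C
  read '1': C → A
  read '0': A → C
  read '0': C → A
  end A, rejected
w3:
  start at C
  read '1': C → A
  read '2': A → C
  read '2': C → C
  end C, accepted

w1, w3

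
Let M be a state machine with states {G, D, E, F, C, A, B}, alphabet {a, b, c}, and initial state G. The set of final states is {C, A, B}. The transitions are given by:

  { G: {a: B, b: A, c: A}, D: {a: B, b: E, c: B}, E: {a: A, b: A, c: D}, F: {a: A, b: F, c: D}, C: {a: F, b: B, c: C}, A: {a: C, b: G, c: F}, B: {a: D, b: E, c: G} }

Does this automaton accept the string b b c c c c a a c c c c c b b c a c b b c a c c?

Trace: G -b-> A -b-> G -c-> A -c-> F -c-> D -c-> B -a-> D -a-> B -c-> G -c-> A -c-> F -c-> D -c-> B -b-> E -b-> A -c-> F -a-> A -c-> F -b-> F -b-> F -c-> D -a-> B -c-> G -c-> A
End state A is accepting.

Yes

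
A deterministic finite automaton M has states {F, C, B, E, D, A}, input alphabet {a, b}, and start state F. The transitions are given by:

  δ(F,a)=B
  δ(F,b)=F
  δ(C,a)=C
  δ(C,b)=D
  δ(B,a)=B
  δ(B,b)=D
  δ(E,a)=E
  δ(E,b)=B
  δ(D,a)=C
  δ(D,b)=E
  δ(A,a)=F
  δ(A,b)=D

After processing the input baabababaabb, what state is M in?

Trace: F -b-> F -a-> B -a-> B -b-> D -a-> C -b-> D -a-> C -b-> D -a-> C -a-> C -b-> D -b-> E

E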